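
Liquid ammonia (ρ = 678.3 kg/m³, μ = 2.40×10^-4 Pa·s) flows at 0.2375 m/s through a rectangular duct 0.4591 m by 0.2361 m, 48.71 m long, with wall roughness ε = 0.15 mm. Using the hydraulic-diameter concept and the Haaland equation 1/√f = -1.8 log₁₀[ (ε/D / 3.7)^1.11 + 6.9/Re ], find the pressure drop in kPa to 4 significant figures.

Hydraulic diameter D_h = 4A/P = 4·(0.4591·0.2361)/(2·(0.4591+0.2361)) = 0.4336/1.39 = 0.3118 m.
Re = ρVD_h/μ = 678.3·0.2375·0.3118/0.00024 = 2.093e+05.
ε/D_h = 0.00015/0.3118 = 0.000481; Haaland gives 1/√f = -1.8 log₁₀[4.86e-05+3.3e-05] = 7.359, so f = 0.01846.
ΔP = f(L/D_h)(ρV²/2) = 0.01846·48.71/0.3118·19.13 = 55.17 Pa.
ΔP = 0.05517 kPa.

ΔP ≈ 0.05517 kPa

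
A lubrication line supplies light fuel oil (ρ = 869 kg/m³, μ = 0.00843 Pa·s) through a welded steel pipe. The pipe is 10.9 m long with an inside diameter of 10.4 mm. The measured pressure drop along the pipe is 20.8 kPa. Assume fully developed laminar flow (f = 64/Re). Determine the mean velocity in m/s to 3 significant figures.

V ≈ 0.765 m/s

For laminar flow, f = 64/Re with Re = ρVD/μ, so Darcy-Weisbach reduces to ΔP = 32μLV/D². Solving for V: V = ΔP·D²/(32μL) = 2.08e+04·(0.0104)²/(32·0.00843·10.9) = 0.7651 m/s.
Check: Re = ρVD/μ = 869·0.7651·0.0104/0.00843 = 820.3 < 2300, so the laminar assumption holds.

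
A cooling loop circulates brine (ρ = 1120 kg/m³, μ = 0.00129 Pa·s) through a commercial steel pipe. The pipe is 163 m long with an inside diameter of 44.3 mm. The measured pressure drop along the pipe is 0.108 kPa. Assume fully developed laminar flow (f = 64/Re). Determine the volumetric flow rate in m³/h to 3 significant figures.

Q ≈ 0.175 m³/h

For laminar flow, f = 64/Re with Re = ρVD/μ, so Darcy-Weisbach reduces to ΔP = 32μLV/D². Solving for V: V = ΔP·D²/(32μL) = 108·(0.0443)²/(32·0.00129·163) = 0.0315 m/s.
Check: Re = ρVD/μ = 1120·0.0315·0.0443/0.00129 = 1212 < 2300, so the laminar assumption holds.
Q = V·A = 0.0315·(π/4·0.0443²) = 4.855e-05 m³/s = 0.175 m³/h.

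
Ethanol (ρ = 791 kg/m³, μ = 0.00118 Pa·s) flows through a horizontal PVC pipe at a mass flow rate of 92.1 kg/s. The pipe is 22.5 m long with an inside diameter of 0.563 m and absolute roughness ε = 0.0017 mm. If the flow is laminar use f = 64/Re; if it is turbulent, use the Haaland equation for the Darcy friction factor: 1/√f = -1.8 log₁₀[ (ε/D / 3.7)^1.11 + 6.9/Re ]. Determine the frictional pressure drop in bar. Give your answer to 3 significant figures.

A = πD²/4 = π(0.563)²/4 = 0.2489 m²; mean velocity V = ṁ/(ρA) = 92.1/(791 · 0.2489) = 0.4677 m/s.
Reynolds number Re = ρVD/μ = 791 · 0.4677 · 0.563 / 0.00118 = 1.765e+05.
Re > 4000 → turbulent. Relative roughness ε/D = 1.7e-06/0.563 = 3.02e-06. Haaland: 1/√f = -1.8 log₁₀[(3.02e-06/3.7)^1.11 + 6.9/1.765e+05] = -1.8 log₁₀[1.75e-07 + 3.91e-05] = 7.931, so f = 0.0159.
Darcy-Weisbach: ΔP = f(L/D)(ρV²/2) = 0.0159·(22.5/0.563)·(791·0.4677²/2) = 0.0159·39.96·86.52 = 54.97 Pa.
ΔP = 54.97 Pa = 5.50×10^-4 bar.

ΔP ≈ 5.50×10^-4 bar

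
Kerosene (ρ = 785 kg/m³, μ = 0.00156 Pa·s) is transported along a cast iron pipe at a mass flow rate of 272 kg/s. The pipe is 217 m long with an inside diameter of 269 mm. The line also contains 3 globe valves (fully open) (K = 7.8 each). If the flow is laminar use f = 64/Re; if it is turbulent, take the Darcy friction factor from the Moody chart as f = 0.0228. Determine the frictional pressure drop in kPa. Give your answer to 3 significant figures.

ΔP ≈ 610 kPa

A = πD²/4 = π(0.269)²/4 = 0.05683 m²; mean velocity V = ṁ/(ρA) = 272/(785 · 0.05683) = 6.097 m/s.
Reynolds number Re = ρVD/μ = 785 · 6.097 · 0.269 / 0.00156 = 8.253e+05.
Re > 4000 → turbulent; use the Moody-chart value f = 0.0228.
Total minor-loss coefficient ΣK = 3·7.8 = 23.4.
ΔP = [f·L/D + ΣK]·(ρV²/2) = [0.0228·217/0.269 + 23.4]·(785·6.097²/2) = [18.39 + 23.4]·1.459e+04 = 6.097e+05 Pa.
ΔP = 6.097e+05 Pa = 610 kPa.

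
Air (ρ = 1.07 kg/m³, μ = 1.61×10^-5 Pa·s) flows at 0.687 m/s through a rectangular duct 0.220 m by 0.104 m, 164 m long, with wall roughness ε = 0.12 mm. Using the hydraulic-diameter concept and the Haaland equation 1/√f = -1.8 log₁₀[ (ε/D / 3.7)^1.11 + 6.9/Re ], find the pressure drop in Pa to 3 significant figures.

Hydraulic diameter D_h = 4A/P = 4·(0.22·0.104)/(2·(0.22+0.104)) = 0.09152/0.648 = 0.1412 m.
Re = ρVD_h/μ = 1.07·0.687·0.1412/1.61e-05 = 6448.
ε/D_h = 0.00012/0.1412 = 0.00085; Haaland gives 1/√f = -1.8 log₁₀[9.14e-05+0.00107] = 5.283, so f = 0.03583.
ΔP = f(L/D_h)(ρV²/2) = 0.03583·164/0.1412·0.2525 = 10.51 Pa.

ΔP ≈ 10.5 Pa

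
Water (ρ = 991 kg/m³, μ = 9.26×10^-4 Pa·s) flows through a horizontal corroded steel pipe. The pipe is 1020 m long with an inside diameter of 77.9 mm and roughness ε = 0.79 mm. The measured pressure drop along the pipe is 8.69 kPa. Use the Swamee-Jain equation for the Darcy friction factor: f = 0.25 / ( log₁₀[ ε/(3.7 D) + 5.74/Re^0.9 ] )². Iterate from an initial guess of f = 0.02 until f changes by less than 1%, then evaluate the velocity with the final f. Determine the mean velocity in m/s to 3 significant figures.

V ≈ 0.178 m/s

Rearranging Darcy-Weisbach: V = √(2·ΔP·D/(f·L·ρ)). With ε/D = 0.00079/0.0779 = 0.0101, iterate starting from f = 0.02:
  f = 0.02 → V = √(2·8690·0.0779/(0.02·1020·991)) = 0.2588 m/s; Re = ρVD/μ = 2.157e+04; f → 0.04129
  f = 0.04129 → V = 0.1801 m/s; Re = 1.502e+04; f → 0.04244
  f = 0.04244 → V = 0.1776 m/s; Re = 1.481e+04; f → 0.04249
Converged (Δf/f < 1%). With the final f = 0.04249: V = √(2·8690·0.0779/(0.04249·1020·991)) = 0.1775 m/s.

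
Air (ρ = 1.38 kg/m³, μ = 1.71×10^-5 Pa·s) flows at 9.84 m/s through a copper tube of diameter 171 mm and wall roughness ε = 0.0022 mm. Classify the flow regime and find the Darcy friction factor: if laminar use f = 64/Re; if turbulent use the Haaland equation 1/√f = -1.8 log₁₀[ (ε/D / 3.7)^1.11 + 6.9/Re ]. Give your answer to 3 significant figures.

Re = ρVD/μ = 1.38·9.84·0.171/1.71e-05 = 1.358e+05.
Re > 4000 → turbulent. ε/D = 2.2e-06/0.171 = 1.29e-05; Haaland: 1/√f = -1.8 log₁₀[8.72e-07 + 5.08e-05] = 7.716, so f = 0.0168.

f ≈ 0.0168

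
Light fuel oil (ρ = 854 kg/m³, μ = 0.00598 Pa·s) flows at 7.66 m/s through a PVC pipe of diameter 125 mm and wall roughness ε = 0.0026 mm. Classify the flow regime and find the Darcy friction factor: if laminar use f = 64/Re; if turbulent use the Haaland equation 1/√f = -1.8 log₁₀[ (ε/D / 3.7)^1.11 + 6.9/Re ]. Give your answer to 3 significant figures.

Re = ρVD/μ = 854·7.66·0.125/0.00598 = 1.367e+05.
Re > 4000 → turbulent. ε/D = 2.6e-06/0.125 = 2.08e-05; Haaland: 1/√f = -1.8 log₁₀[1.49e-06 + 5.05e-05] = 7.712, so f = 0.01681.

f ≈ 0.0168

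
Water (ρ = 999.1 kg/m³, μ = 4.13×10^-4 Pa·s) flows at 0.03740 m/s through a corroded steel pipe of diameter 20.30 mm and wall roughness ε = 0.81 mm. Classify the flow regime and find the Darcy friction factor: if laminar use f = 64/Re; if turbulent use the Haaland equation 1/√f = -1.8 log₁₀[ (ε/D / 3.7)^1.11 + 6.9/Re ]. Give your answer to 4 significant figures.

f ≈ 0.03485

Re = ρVD/μ = 999.1·0.0374·0.0203/0.000413 = 1837.
Re < 2300 → laminar, so f = 64/Re = 0.03485 (roughness is irrelevant in laminar flow).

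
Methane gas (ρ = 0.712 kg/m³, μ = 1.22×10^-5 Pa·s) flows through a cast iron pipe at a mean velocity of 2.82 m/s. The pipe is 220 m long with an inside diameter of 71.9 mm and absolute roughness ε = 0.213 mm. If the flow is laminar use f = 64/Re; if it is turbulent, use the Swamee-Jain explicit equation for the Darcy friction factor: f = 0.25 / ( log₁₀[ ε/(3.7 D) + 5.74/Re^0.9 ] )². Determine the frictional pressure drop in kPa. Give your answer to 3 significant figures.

Reynolds number Re = ρVD/μ = 0.712 · 2.82 · 0.0719 / 1.22e-05 = 1.183e+04.
Re > 4000 → turbulent. Relative roughness ε/D = 0.000213/0.0719 = 0.00296. Swamee-Jain: f = 0.25/(log₁₀[0.00296/3.7 + 5.74/1.183e+04^0.9])² = 0.25/(log₁₀[0.000801 + 0.00124])² = 0.25/(-2.69)² = 0.03454.
Darcy-Weisbach: ΔP = f(L/D)(ρV²/2) = 0.03454·(220/0.0719)·(0.712·2.82²/2) = 0.03454·3060·2.831 = 299.2 Pa.
ΔP = 299.2 Pa = 0.299 kPa.

ΔP ≈ 0.299 kPa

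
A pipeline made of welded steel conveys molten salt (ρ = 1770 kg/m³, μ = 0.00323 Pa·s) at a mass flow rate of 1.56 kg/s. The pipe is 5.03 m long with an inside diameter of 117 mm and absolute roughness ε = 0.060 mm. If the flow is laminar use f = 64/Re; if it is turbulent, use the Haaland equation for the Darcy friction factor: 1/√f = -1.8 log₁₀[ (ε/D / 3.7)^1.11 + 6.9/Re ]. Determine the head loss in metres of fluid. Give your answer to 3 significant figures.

A = πD²/4 = π(0.117)²/4 = 0.01075 m²; mean velocity V = ṁ/(ρA) = 1.56/(1770 · 0.01075) = 0.08198 m/s.
Reynolds number Re = ρVD/μ = 1770 · 0.08198 · 0.117 / 0.00323 = 5256.
Re > 4000 → turbulent. Relative roughness ε/D = 6e-05/0.117 = 0.000513. Haaland: 1/√f = -1.8 log₁₀[(0.000513/3.7)^1.11 + 6.9/5256] = -1.8 log₁₀[5.22e-05 + 0.00131] = 5.157, so f = 0.0376.
Darcy-Weisbach: ΔP = f(L/D)(ρV²/2) = 0.0376·(5.03/0.117)·(1770·0.08198²/2) = 0.0376·42.99·5.947 = 9.615 Pa.
Head loss h_f = ΔP/(ρg) = 9.615/(1770·9.81) = 5.54×10^-4 m.

h_f ≈ 5.54×10^-4 m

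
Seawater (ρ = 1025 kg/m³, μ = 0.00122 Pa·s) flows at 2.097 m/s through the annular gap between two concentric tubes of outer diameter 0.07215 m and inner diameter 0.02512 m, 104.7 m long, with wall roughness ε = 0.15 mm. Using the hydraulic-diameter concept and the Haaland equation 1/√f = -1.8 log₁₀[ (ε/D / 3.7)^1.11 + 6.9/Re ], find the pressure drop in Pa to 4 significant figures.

ΔP ≈ 140600 Pa

Hydraulic diameter D_h = 4A/P = D_o - D_i = 0.07215 - 0.02512 = 0.04703 m.
Re = ρVD_h/μ = 1025·2.097·0.04703/0.00122 = 8.286e+04.
ε/D_h = 0.00015/0.04703 = 0.00319; Haaland gives 1/√f = -1.8 log₁₀[0.000397+8.33e-05] = 5.974, so f = 0.02802.
ΔP = f(L/D_h)(ρV²/2) = 0.02802·104.7/0.04703·2254 = 1.406e+05 Pa.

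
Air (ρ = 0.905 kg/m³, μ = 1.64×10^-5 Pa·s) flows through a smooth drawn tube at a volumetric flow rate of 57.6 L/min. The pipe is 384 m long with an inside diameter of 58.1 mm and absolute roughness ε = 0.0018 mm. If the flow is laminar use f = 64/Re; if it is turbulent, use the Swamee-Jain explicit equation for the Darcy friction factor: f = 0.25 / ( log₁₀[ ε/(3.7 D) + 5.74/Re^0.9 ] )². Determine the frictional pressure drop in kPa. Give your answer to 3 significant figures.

Q = 57.6 L/min = 57.6/60000 = 0.00096 m³/s.
Cross-sectional area A = πD²/4 = π(0.0581)²/4 = 0.002651 m²; mean velocity V = Q/A = 0.00096/0.002651 = 0.3621 m/s.
Reynolds number Re = ρVD/μ = 0.905 · 0.3621 · 0.0581 / 1.64e-05 = 1161.
Re < 2300 → laminar flow, so f = 64/Re = 64/1161 = 0.05513 (the turbulent correlation is not needed).
Darcy-Weisbach: ΔP = f(L/D)(ρV²/2) = 0.05513·(384/0.0581)·(0.905·0.3621²/2) = 0.05513·6609·0.05933 = 21.62 Pa.
ΔP = 21.62 Pa = 0.0216 kPa.

ΔP ≈ 0.0216 kPa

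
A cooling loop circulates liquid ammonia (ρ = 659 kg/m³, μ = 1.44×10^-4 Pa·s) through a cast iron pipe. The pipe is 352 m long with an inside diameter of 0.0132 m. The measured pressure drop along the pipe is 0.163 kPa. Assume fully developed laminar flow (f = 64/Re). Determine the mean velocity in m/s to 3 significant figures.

V ≈ 0.0175 m/s

For laminar flow, f = 64/Re with Re = ρVD/μ, so Darcy-Weisbach reduces to ΔP = 32μLV/D². Solving for V: V = ΔP·D²/(32μL) = 163·(0.0132)²/(32·0.000144·352) = 0.01751 m/s.
Check: Re = ρVD/μ = 659·0.01751·0.0132/0.000144 = 1058 < 2300, so the laminar assumption holds.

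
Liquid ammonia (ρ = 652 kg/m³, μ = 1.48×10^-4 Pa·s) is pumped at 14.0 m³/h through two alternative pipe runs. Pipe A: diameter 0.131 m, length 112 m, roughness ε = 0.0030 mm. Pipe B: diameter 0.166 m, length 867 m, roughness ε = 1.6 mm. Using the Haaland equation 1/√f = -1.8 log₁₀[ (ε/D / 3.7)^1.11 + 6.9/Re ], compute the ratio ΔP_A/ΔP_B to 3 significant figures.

ΔP_A/ΔP_B ≈ 0.180

Pipe A: V = Q/A = 0.003889/0.01348 = 0.2885 m/s; Re = 1.665e+05; ε/D = 2.29e-05; Haaland → f = 0.01619; ΔP_A = f(L/D)(ρV²/2) = 375.8 Pa.
Pipe B: V = Q/A = 0.003889/0.02164 = 0.1797 m/s; Re = 1.314e+05; ε/D = 0.00964; Haaland → f = 0.03795; ΔP_B = f(L/D)(ρV²/2) = 2086 Pa.
ΔP_A/ΔP_B = 375.8/2086 = 0.180.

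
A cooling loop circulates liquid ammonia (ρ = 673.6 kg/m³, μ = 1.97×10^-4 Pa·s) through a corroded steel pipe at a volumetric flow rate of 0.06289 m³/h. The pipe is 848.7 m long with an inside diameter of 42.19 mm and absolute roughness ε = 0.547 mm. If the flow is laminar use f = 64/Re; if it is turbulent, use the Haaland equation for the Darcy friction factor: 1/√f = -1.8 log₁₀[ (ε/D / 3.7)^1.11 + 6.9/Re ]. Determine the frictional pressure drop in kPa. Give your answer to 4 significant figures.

Q = 0.06289 m³/h = 0.06289/3600 = 1.747e-05 m³/s.
Cross-sectional area A = πD²/4 = π(0.04219)²/4 = 0.001398 m²; mean velocity V = Q/A = 1.747e-05/0.001398 = 0.0125 m/s.
Reynolds number Re = ρVD/μ = 673.6 · 0.0125 · 0.04219 / 0.000197 = 1803.
Re < 2300 → laminar flow, so f = 64/Re = 64/1803 = 0.0355 (the turbulent correlation is not needed).
Darcy-Weisbach: ΔP = f(L/D)(ρV²/2) = 0.0355·(848.7/0.04219)·(673.6·0.0125²/2) = 0.0355·2.012e+04·0.05259 = 37.56 Pa.
ΔP = 37.56 Pa = 0.03756 kPa.

ΔP ≈ 0.03756 kPa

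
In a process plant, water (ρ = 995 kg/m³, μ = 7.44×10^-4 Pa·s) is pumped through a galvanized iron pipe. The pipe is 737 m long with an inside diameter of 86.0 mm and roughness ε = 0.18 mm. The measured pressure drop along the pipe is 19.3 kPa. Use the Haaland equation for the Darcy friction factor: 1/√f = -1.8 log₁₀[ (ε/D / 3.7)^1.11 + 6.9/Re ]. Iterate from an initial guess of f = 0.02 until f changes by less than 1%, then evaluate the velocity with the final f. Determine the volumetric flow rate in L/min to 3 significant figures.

Rearranging Darcy-Weisbach: V = √(2·ΔP·D/(f·L·ρ)). With ε/D = 0.00018/0.086 = 0.00209, iterate starting from f = 0.02:
  f = 0.02 → V = √(2·1.93e+04·0.086/(0.02·737·995)) = 0.4758 m/s; Re = ρVD/μ = 5.472e+04; f → 0.02629
  f = 0.02629 → V = 0.415 m/s; Re = 4.773e+04; f → 0.02661
  f = 0.02661 → V = 0.4124 m/s; Re = 4.744e+04; f → 0.02663
Converged (Δf/f < 1%). With the final f = 0.02663: V = √(2·1.93e+04·0.086/(0.02663·737·995)) = 0.4123 m/s.
Q = V·A = 0.4123·(π/4·0.086²) = 0.002395 m³/s = 144 L/min.

Q ≈ 144 L/min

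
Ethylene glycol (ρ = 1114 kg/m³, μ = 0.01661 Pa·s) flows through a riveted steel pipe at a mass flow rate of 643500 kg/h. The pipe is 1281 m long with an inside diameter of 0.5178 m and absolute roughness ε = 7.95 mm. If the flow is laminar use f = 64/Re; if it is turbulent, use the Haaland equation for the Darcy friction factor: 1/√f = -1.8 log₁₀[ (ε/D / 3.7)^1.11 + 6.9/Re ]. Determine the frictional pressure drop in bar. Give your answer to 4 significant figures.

ṁ = 643500 kg/h = 643500/3600 = 178.8 kg/s.
A = πD²/4 = π(0.5178)²/4 = 0.2106 m²; mean velocity V = ṁ/(ρA) = 178.8/(1114 · 0.2106) = 0.762 m/s.
Reynolds number Re = ρVD/μ = 1114 · 0.762 · 0.5178 / 0.0166 = 2.646e+04.
Re > 4000 → turbulent. Relative roughness ε/D = 0.00795/0.5178 = 0.0154. Haaland: 1/√f = -1.8 log₁₀[(0.0154/3.7)^1.11 + 6.9/2.646e+04] = -1.8 log₁₀[0.00227 + 0.000261] = 4.674, so f = 0.04577.
Darcy-Weisbach: ΔP = f(L/D)(ρV²/2) = 0.04577·(1281/0.5178)·(1114·0.762²/2) = 0.04577·2474·323.4 = 3.662e+04 Pa.
ΔP = 3.662e+04 Pa = 0.3662 bar.

ΔP ≈ 0.3662 bar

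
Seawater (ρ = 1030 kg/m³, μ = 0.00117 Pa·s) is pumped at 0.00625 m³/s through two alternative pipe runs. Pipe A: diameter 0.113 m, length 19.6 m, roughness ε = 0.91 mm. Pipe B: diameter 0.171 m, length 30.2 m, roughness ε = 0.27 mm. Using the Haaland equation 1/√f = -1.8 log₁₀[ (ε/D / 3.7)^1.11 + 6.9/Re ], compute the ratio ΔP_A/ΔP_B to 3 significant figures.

ΔP_A/ΔP_B ≈ 7.25

Pipe A: V = Q/A = 0.00625/0.01003 = 0.6232 m/s; Re = 6.2e+04; ε/D = 0.00805; Haaland → f = 0.03636; ΔP_A = f(L/D)(ρV²/2) = 1261 Pa.
Pipe B: V = Q/A = 0.00625/0.02297 = 0.2721 m/s; Re = 4.097e+04; ε/D = 0.00158; Haaland → f = 0.02585; ΔP_B = f(L/D)(ρV²/2) = 174.1 Pa.
ΔP_A/ΔP_B = 1261/174.1 = 7.25.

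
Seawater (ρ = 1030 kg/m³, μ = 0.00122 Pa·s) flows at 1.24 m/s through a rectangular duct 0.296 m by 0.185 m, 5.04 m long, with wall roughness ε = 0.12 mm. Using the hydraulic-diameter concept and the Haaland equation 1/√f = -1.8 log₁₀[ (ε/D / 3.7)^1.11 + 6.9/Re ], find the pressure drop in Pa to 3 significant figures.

ΔP ≈ 325 Pa

Hydraulic diameter D_h = 4A/P = 4·(0.296·0.185)/(2·(0.296+0.185)) = 0.219/0.962 = 0.2277 m.
Re = ρVD_h/μ = 1030·1.24·0.2277/0.00122 = 2.384e+05.
ε/D_h = 0.00012/0.2277 = 0.000527; Haaland gives 1/√f = -1.8 log₁₀[5.38e-05+2.89e-05] = 7.348, so f = 0.01852.
ΔP = f(L/D_h)(ρV²/2) = 0.01852·5.04/0.2277·791.9 = 324.6 Pa.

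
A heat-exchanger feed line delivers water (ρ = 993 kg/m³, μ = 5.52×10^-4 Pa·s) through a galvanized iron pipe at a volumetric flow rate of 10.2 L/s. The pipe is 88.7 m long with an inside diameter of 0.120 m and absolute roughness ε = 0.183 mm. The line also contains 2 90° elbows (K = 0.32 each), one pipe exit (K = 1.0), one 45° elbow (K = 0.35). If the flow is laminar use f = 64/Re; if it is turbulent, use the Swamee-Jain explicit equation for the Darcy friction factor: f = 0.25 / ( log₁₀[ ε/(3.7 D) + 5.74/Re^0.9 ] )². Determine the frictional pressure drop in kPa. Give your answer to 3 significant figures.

ΔP ≈ 7.69 kPa

Q = 10.2 L/s = 10.2/1000 = 0.0102 m³/s.
Cross-sectional area A = πD²/4 = π(0.12)²/4 = 0.01131 m²; mean velocity V = Q/A = 0.0102/0.01131 = 0.9019 m/s.
Reynolds number Re = ρVD/μ = 993 · 0.9019 · 0.12 / 0.000552 = 1.947e+05.
Re > 4000 → turbulent. Relative roughness ε/D = 0.000183/0.12 = 0.00153. Swamee-Jain: f = 0.25/(log₁₀[0.00153/3.7 + 5.74/1.947e+05^0.9])² = 0.25/(log₁₀[0.000412 + 9.97e-05])² = 0.25/(-3.291)² = 0.02308.
Total minor-loss coefficient ΣK = 2·0.32 + 1·1 + 1·0.35 = 1.99.
ΔP = [f·L/D + ΣK]·(ρV²/2) = [0.02308·88.7/0.12 + 1.99]·(993·0.9019²/2) = [17.06 + 1.99]·403.8 = 7694 Pa.
ΔP = 7694 Pa = 7.69 kPa.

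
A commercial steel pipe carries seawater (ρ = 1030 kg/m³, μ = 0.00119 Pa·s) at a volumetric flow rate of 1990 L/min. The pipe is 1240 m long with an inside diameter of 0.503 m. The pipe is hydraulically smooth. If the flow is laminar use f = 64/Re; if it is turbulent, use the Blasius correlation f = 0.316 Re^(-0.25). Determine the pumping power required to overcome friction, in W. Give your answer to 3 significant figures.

P ≈ 22.6 W

Q = 1990 L/min = 1990/60000 = 0.03317 m³/s.
Cross-sectional area A = πD²/4 = π(0.503)²/4 = 0.1987 m²; mean velocity V = Q/A = 0.03317/0.1987 = 0.1669 m/s.
Reynolds number Re = ρVD/μ = 1030 · 0.1669 · 0.503 / 0.00119 = 7.267e+04.
Re > 4000 → turbulent. Smooth-pipe (Blasius): f = 0.316 Re^(-0.25) = 0.316/(7.267e+04)^0.25 = 0.01925.
Darcy-Weisbach: ΔP = f(L/D)(ρV²/2) = 0.01925·(1240/0.503)·(1030·0.1669²/2) = 0.01925·2465·14.35 = 680.7 Pa.
Pumping power P = QΔP = 0.03317·680.7 = 22.58 W = 22.6 W.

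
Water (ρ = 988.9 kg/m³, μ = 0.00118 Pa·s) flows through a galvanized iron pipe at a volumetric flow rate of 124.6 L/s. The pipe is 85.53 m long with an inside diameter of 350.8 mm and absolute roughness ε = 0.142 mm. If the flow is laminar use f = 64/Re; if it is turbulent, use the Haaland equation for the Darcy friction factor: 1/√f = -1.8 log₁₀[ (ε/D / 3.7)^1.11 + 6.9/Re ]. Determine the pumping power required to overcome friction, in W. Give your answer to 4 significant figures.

P ≈ 429.8 W

Q = 124.6 L/s = 124.6/1000 = 0.1246 m³/s.
Cross-sectional area A = πD²/4 = π(0.3508)²/4 = 0.09665 m²; mean velocity V = Q/A = 0.1246/0.09665 = 1.289 m/s.
Reynolds number Re = ρVD/μ = 988.9 · 1.289 · 0.3508 / 0.00118 = 3.79e+05.
Re > 4000 → turbulent. Relative roughness ε/D = 0.000142/0.3508 = 0.000405. Haaland: 1/√f = -1.8 log₁₀[(0.000405/3.7)^1.11 + 6.9/3.79e+05] = -1.8 log₁₀[4.01e-05 + 1.82e-05] = 7.622, so f = 0.01722.
Darcy-Weisbach: ΔP = f(L/D)(ρV²/2) = 0.01722·(85.53/0.3508)·(988.9·1.289²/2) = 0.01722·243.8·821.8 = 3449 Pa.
Pumping power P = QΔP = 0.1246·3449 = 429.77 W = 429.8 W.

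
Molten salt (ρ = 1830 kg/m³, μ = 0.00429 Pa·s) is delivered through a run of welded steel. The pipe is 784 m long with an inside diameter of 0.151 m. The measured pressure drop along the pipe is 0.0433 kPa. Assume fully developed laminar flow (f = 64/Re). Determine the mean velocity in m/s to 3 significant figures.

For laminar flow, f = 64/Re with Re = ρVD/μ, so Darcy-Weisbach reduces to ΔP = 32μLV/D². Solving for V: V = ΔP·D²/(32μL) = 43.3·(0.151)²/(32·0.00429·784) = 0.009173 m/s.
Check: Re = ρVD/μ = 1830·0.009173·0.151/0.00429 = 590.9 < 2300, so the laminar assumption holds.

V ≈ 0.00917 m/s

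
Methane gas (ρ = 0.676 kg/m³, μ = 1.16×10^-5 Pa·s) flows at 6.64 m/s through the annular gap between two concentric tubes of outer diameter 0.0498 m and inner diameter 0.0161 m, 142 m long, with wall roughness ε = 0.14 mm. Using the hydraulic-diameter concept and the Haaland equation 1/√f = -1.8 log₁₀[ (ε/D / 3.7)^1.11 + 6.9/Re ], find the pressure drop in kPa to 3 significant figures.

ΔP ≈ 2.19 kPa

Hydraulic diameter D_h = 4A/P = D_o - D_i = 0.0498 - 0.0161 = 0.0337 m.
Re = ρVD_h/μ = 0.676·6.64·0.0337/1.16e-05 = 1.304e+04.
ε/D_h = 0.00014/0.0337 = 0.00415; Haaland gives 1/√f = -1.8 log₁₀[0.000532+0.000529] = 5.354, so f = 0.03489.
ΔP = f(L/D_h)(ρV²/2) = 0.03489·142/0.0337·14.9 = 2191 Pa.
ΔP = 2.19 kPa.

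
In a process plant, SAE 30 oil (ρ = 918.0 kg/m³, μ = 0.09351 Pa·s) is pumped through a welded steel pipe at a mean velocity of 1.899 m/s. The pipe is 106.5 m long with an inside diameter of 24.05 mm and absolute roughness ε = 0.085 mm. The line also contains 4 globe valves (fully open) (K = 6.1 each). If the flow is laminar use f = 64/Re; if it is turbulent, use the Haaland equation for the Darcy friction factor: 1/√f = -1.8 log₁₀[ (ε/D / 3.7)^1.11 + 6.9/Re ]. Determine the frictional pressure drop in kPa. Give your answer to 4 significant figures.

Reynolds number Re = ρVD/μ = 918 · 1.899 · 0.02405 / 0.0935 = 448.4.
Re < 2300 → laminar flow, so f = 64/Re = 64/448.4 = 0.1427 (the turbulent correlation is not needed).
Total minor-loss coefficient ΣK = 4·6.1 = 24.4.
ΔP = [f·L/D + ΣK]·(ρV²/2) = [0.1427·106.5/0.02405 + 24.4]·(918·1.899²/2) = [632.1 + 24.4]·1655 = 1.087e+06 Pa.
ΔP = 1.087e+06 Pa = 1087 kPa.

ΔP ≈ 1087 kPa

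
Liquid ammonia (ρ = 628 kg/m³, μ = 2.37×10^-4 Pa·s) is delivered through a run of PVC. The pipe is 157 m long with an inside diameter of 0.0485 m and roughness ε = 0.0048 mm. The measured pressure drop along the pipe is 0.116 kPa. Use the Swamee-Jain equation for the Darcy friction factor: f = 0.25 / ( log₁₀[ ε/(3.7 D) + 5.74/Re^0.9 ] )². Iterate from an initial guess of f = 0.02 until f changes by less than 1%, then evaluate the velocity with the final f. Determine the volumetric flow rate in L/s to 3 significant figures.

Q ≈ 0.107 L/s

Rearranging Darcy-Weisbach: V = √(2·ΔP·D/(f·L·ρ)). With ε/D = 4.8e-06/0.0485 = 9.9e-05, iterate starting from f = 0.02:
  f = 0.02 → V = √(2·116·0.0485/(0.02·157·628)) = 0.07554 m/s; Re = ρVD/μ = 9708; f → 0.0314
  f = 0.0314 → V = 0.06029 m/s; Re = 7748; f → 0.03342
  f = 0.03342 → V = 0.05843 m/s; Re = 7510; f → 0.03372
Converged (Δf/f < 1%). With the final f = 0.03372: V = √(2·116·0.0485/(0.03372·157·628)) = 0.05818 m/s.
Q = V·A = 0.05818·(π/4·0.0485²) = 0.0001075 m³/s = 0.107 L/s.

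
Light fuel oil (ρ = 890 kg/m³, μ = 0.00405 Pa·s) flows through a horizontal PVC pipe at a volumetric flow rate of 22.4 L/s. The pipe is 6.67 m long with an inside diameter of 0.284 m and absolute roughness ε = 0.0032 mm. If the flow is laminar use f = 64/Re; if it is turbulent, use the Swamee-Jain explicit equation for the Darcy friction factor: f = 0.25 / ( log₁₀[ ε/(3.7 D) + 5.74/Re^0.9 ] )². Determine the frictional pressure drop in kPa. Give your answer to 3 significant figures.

ΔP ≈ 0.0330 kPa

Q = 22.4 L/s = 22.4/1000 = 0.0224 m³/s.
Cross-sectional area A = πD²/4 = π(0.284)²/4 = 0.06335 m²; mean velocity V = Q/A = 0.0224/0.06335 = 0.3536 m/s.
Reynolds number Re = ρVD/μ = 890 · 0.3536 · 0.284 / 0.00405 = 2.207e+04.
Re > 4000 → turbulent. Relative roughness ε/D = 3.2e-06/0.284 = 1.13e-05. Swamee-Jain: f = 0.25/(log₁₀[1.13e-05/3.7 + 5.74/2.207e+04^0.9])² = 0.25/(log₁₀[3.05e-06 + 0.000707])² = 0.25/(-3.149)² = 0.02522.
Darcy-Weisbach: ΔP = f(L/D)(ρV²/2) = 0.02522·(6.67/0.284)·(890·0.3536²/2) = 0.02522·23.49·55.64 = 32.95 Pa.
ΔP = 32.95 Pa = 0.0330 kPa.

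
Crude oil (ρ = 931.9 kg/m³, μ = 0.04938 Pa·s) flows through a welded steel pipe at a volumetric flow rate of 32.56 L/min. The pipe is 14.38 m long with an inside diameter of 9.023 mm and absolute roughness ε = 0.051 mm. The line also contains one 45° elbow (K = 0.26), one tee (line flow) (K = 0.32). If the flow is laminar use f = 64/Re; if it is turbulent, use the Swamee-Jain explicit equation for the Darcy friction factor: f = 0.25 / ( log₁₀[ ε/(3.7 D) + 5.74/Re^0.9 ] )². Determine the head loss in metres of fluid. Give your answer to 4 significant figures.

Q = 32.56 L/min = 32.56/60000 = 0.0005427 m³/s.
Cross-sectional area A = πD²/4 = π(0.009023)²/4 = 6.394e-05 m²; mean velocity V = Q/A = 0.0005427/6.394e-05 = 8.487 m/s.
Reynolds number Re = ρVD/μ = 931.9 · 8.487 · 0.009023 / 0.0494 = 1445.
Re < 2300 → laminar flow, so f = 64/Re = 64/1445 = 0.04429 (the turbulent correlation is not needed).
Total minor-loss coefficient ΣK = 1·0.26 + 1·0.32 = 0.58.
ΔP = [f·L/D + ΣK]·(ρV²/2) = [0.04429·14.38/0.009023 + 0.58]·(931.9·8.487²/2) = [70.58 + 0.58]·3.356e+04 = 2.388e+06 Pa.
Head loss h_f = ΔP/(ρg) = 2.388e+06/(931.9·9.81) = 261.2 m.

h_f ≈ 261.2 m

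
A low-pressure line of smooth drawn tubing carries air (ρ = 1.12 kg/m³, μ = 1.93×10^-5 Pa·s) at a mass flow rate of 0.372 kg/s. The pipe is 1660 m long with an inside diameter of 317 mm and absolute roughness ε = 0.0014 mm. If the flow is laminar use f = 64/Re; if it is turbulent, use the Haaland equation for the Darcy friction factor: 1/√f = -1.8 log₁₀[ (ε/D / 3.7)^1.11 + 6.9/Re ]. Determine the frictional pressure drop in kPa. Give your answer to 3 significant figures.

A = πD²/4 = π(0.317)²/4 = 0.07892 m²; mean velocity V = ṁ/(ρA) = 0.372/(1.12 · 0.07892) = 4.208 m/s.
Reynolds number Re = ρVD/μ = 1.12 · 4.208 · 0.317 / 1.93e-05 = 7.742e+04.
Re > 4000 → turbulent. Relative roughness ε/D = 1.4e-06/0.317 = 4.42e-06. Haaland: 1/√f = -1.8 log₁₀[(4.42e-06/3.7)^1.11 + 6.9/7.742e+04] = -1.8 log₁₀[2.66e-07 + 8.91e-05] = 7.288, so f = 0.01883.
Darcy-Weisbach: ΔP = f(L/D)(ρV²/2) = 0.01883·(1660/0.317)·(1.12·4.208²/2) = 0.01883·5237·9.918 = 977.9 Pa.
ΔP = 977.9 Pa = 0.978 kPa.

ΔP ≈ 0.978 kPa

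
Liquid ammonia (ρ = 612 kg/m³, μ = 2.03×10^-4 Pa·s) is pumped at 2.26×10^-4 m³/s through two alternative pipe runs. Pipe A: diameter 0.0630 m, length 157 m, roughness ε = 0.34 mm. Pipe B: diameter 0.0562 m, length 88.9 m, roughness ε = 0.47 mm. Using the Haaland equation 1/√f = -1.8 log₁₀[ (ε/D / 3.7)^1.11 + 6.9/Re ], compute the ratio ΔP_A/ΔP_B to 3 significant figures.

ΔP_A/ΔP_B ≈ 0.916

Pipe A: V = Q/A = 0.000226/0.003117 = 0.0725 m/s; Re = 1.377e+04; ε/D = 0.0054; Haaland → f = 0.03629; ΔP_A = f(L/D)(ρV²/2) = 145.5 Pa.
Pipe B: V = Q/A = 0.000226/0.002481 = 0.09111 m/s; Re = 1.544e+04; ε/D = 0.00836; Haaland → f = 0.03951; ΔP_B = f(L/D)(ρV²/2) = 158.7 Pa.
ΔP_A/ΔP_B = 145.5/158.7 = 0.916.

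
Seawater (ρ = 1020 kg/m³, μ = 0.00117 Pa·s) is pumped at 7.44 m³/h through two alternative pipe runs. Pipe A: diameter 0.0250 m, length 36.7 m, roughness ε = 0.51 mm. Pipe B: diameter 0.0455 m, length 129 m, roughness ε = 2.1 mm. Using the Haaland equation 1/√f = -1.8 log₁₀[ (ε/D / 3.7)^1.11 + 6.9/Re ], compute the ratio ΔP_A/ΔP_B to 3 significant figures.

ΔP_A/ΔP_B ≈ 4.04

Pipe A: V = Q/A = 0.002067/0.0004909 = 4.21 m/s; Re = 9.176e+04; ε/D = 0.0204; Haaland → f = 0.04952; ΔP_A = f(L/D)(ρV²/2) = 6.571e+05 Pa.
Pipe B: V = Q/A = 0.002067/0.001626 = 1.271 m/s; Re = 5.042e+04; ε/D = 0.0462; Haaland → f = 0.0696; ΔP_B = f(L/D)(ρV²/2) = 1.626e+05 Pa.
ΔP_A/ΔP_B = 6.571e+05/1.626e+05 = 4.04.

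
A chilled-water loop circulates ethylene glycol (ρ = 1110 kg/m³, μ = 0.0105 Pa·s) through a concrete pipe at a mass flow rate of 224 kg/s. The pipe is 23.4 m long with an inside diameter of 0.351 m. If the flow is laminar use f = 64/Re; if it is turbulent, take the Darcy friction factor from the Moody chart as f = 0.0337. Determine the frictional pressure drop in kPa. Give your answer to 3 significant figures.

A = πD²/4 = π(0.351)²/4 = 0.09676 m²; mean velocity V = ṁ/(ρA) = 224/(1110 · 0.09676) = 2.086 m/s.
Reynolds number Re = ρVD/μ = 1110 · 2.086 · 0.351 / 0.0105 = 7.739e+04.
Re > 4000 → turbulent; use the Moody-chart value f = 0.0337.
Darcy-Weisbach: ΔP = f(L/D)(ρV²/2) = 0.0337·(23.4/0.351)·(1110·2.086²/2) = 0.0337·66.67·2414 = 5423 Pa.
ΔP = 5423 Pa = 5.42 kPa.

ΔP ≈ 5.42 kPa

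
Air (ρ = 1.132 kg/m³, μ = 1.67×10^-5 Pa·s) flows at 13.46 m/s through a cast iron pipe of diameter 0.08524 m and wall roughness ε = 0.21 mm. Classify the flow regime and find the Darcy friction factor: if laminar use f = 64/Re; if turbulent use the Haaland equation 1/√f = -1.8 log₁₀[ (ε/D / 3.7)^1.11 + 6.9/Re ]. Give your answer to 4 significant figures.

Re = ρVD/μ = 1.132·13.46·0.08524/1.67e-05 = 7.777e+04.
Re > 4000 → turbulent. ε/D = 0.00021/0.08524 = 0.00246; Haaland: 1/√f = -1.8 log₁₀[0.000298 + 8.87e-05] = 6.143, so f = 0.0265.

f ≈ 0.02650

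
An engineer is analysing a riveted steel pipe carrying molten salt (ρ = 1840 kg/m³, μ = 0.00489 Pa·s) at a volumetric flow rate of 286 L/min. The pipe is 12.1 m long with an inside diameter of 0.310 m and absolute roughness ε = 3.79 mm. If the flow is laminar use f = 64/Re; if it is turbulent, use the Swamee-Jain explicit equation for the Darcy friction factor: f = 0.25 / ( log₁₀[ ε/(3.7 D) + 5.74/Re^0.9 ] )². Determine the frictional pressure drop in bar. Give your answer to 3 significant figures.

Q = 286 L/min = 286/60000 = 0.004767 m³/s.
Cross-sectional area A = πD²/4 = π(0.31)²/4 = 0.07548 m²; mean velocity V = Q/A = 0.004767/0.07548 = 0.06315 m/s.
Reynolds number Re = ρVD/μ = 1840 · 0.06315 · 0.31 / 0.00489 = 7367.
Re > 4000 → turbulent. Relative roughness ε/D = 0.00379/0.31 = 0.0122. Swamee-Jain: f = 0.25/(log₁₀[0.0122/3.7 + 5.74/7367^0.9])² = 0.25/(log₁₀[0.0033 + 0.0019])² = 0.25/(-2.284)² = 0.04793.
Darcy-Weisbach: ΔP = f(L/D)(ρV²/2) = 0.04793·(12.1/0.31)·(1840·0.06315²/2) = 0.04793·39.03·3.669 = 6.865 Pa.
ΔP = 6.865 Pa = 6.87×10^-5 bar.

ΔP ≈ 6.87×10^-5 bar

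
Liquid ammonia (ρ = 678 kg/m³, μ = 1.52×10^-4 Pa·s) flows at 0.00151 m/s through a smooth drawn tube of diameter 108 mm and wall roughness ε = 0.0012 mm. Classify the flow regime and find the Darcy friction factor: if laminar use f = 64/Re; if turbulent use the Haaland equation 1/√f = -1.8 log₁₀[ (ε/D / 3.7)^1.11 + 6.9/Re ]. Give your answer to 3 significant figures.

Re = ρVD/μ = 678·0.00151·0.108/0.000152 = 727.4.
Re < 2300 → laminar, so f = 64/Re = 0.08798 (roughness is irrelevant in laminar flow).

f ≈ 0.0880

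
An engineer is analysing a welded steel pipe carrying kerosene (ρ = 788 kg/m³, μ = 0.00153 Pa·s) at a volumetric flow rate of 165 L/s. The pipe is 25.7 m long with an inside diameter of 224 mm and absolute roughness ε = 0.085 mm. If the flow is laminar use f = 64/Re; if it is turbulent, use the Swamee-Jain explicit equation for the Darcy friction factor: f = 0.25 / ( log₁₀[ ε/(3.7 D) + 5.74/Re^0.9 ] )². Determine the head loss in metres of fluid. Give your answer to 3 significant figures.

Q = 165 L/s = 165/1000 = 0.165 m³/s.
Cross-sectional area A = πD²/4 = π(0.224)²/4 = 0.03941 m²; mean velocity V = Q/A = 0.165/0.03941 = 4.187 m/s.
Reynolds number Re = ρVD/μ = 788 · 4.187 · 0.224 / 0.00153 = 4.83e+05.
Re > 4000 → turbulent. Relative roughness ε/D = 8.5e-05/0.224 = 0.000379. Swamee-Jain: f = 0.25/(log₁₀[0.000379/3.7 + 5.74/4.83e+05^0.9])² = 0.25/(log₁₀[0.000103 + 4.4e-05])² = 0.25/(-3.834)² = 0.01701.
Darcy-Weisbach: ΔP = f(L/D)(ρV²/2) = 0.01701·(25.7/0.224)·(788·4.187²/2) = 0.01701·114.7·6907 = 1.348e+04 Pa.
Head loss h_f = ΔP/(ρg) = 1.348e+04/(788·9.81) = 1.74 m.

h_f ≈ 1.74 m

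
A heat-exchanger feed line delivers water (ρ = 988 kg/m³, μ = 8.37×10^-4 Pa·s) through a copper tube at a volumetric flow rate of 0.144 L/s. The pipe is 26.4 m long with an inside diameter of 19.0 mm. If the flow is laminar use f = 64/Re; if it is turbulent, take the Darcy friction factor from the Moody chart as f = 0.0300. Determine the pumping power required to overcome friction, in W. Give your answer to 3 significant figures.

P ≈ 0.765 W

Q = 0.144 L/s = 0.144/1000 = 0.000144 m³/s.
Cross-sectional area A = πD²/4 = π(0.019)²/4 = 0.0002835 m²; mean velocity V = Q/A = 0.000144/0.0002835 = 0.5079 m/s.
Reynolds number Re = ρVD/μ = 988 · 0.5079 · 0.019 / 0.000837 = 1.139e+04.
Re > 4000 → turbulent; use the Moody-chart value f = 0.0300.
Darcy-Weisbach: ΔP = f(L/D)(ρV²/2) = 0.03·(26.4/0.019)·(988·0.5079²/2) = 0.03·1389·127.4 = 5312 Pa.
Pumping power P = QΔP = 0.000144·5312 = 0.7649 W = 0.765 W.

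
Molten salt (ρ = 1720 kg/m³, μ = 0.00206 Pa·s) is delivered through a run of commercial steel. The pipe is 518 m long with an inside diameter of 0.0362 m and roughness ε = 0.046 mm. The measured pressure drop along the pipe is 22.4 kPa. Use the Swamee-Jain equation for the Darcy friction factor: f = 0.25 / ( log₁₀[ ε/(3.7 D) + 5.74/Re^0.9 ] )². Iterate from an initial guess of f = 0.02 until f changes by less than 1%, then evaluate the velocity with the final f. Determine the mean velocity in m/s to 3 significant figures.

Rearranging Darcy-Weisbach: V = √(2·ΔP·D/(f·L·ρ)). With ε/D = 4.6e-05/0.0362 = 0.00127, iterate starting from f = 0.02:
  f = 0.02 → V = √(2·2.24e+04·0.0362/(0.02·518·1720)) = 0.3017 m/s; Re = ρVD/μ = 9118; f → 0.03382
  f = 0.03382 → V = 0.232 m/s; Re = 7012; f → 0.03606
  f = 0.03606 → V = 0.2247 m/s; Re = 6791; f → 0.03636
Converged (Δf/f < 1%). With the final f = 0.03636: V = √(2·2.24e+04·0.0362/(0.03636·518·1720)) = 0.2238 m/s.

V ≈ 0.224 m/s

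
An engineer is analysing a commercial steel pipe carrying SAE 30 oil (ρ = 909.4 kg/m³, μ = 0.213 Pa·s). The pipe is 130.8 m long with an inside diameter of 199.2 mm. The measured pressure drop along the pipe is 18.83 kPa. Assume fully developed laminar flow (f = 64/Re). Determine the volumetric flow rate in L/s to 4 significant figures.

Q ≈ 26.12 L/s

For laminar flow, f = 64/Re with Re = ρVD/μ, so Darcy-Weisbach reduces to ΔP = 32μLV/D². Solving for V: V = ΔP·D²/(32μL) = 1.883e+04·(0.1992)²/(32·0.213·130.8) = 0.8381 m/s.
Check: Re = ρVD/μ = 909.4·0.8381·0.1992/0.213 = 712.8 < 2300, so the laminar assumption holds.
Q = V·A = 0.8381·(π/4·0.1992²) = 0.02612 m³/s = 26.12 L/s.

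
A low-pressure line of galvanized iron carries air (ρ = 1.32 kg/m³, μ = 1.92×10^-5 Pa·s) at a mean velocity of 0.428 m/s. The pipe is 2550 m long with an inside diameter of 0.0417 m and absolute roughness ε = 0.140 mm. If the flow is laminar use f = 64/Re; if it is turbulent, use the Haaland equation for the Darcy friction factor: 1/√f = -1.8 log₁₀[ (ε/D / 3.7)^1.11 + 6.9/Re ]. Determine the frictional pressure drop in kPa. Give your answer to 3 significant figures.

Reynolds number Re = ρVD/μ = 1.32 · 0.428 · 0.0417 / 1.92e-05 = 1227.
Re < 2300 → laminar flow, so f = 64/Re = 64/1227 = 0.05216 (the turbulent correlation is not needed).
Darcy-Weisbach: ΔP = f(L/D)(ρV²/2) = 0.05216·(2550/0.0417)·(1.32·0.428²/2) = 0.05216·6.115e+04·0.1209 = 385.6 Pa.
ΔP = 385.6 Pa = 0.386 kPa.

ΔP ≈ 0.386 kPa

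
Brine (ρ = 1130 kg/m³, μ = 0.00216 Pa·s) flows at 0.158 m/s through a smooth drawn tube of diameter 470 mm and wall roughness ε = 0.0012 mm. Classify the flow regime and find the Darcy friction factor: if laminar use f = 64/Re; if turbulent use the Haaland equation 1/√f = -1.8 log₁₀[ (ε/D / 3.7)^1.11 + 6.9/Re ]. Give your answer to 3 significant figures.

Re = ρVD/μ = 1130·0.158·0.47/0.00216 = 3.885e+04.
Re > 4000 → turbulent. ε/D = 1.2e-06/0.47 = 2.55e-06; Haaland: 1/√f = -1.8 log₁₀[1.45e-07 + 0.000178] = 6.75, so f = 0.02195.

f ≈ 0.0219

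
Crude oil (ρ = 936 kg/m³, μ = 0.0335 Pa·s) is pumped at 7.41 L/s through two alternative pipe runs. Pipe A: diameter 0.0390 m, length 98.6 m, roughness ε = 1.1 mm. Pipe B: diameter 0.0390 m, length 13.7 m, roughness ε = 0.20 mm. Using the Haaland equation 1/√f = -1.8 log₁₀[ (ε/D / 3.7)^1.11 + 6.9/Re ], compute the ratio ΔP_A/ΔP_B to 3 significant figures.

ΔP_A/ΔP_B ≈ 10.8

Pipe A: V = Q/A = 0.00741/0.001195 = 6.203 m/s; Re = 6759; ε/D = 0.0282; Haaland → f = 0.06036; ΔP_A = f(L/D)(ρV²/2) = 2.748e+06 Pa.
Pipe B: V = Q/A = 0.00741/0.001195 = 6.203 m/s; Re = 6759; ε/D = 0.00513; Haaland → f = 0.04018; ΔP_B = f(L/D)(ρV²/2) = 2.542e+05 Pa.
ΔP_A/ΔP_B = 2.748e+06/2.542e+05 = 10.8.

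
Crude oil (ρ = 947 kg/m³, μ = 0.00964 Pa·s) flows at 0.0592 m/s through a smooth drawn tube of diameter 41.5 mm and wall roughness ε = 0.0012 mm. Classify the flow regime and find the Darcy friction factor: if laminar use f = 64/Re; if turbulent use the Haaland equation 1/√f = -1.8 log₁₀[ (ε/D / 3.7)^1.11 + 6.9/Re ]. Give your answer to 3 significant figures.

f ≈ 0.265

Re = ρVD/μ = 947·0.0592·0.0415/0.00964 = 241.3.
Re < 2300 → laminar, so f = 64/Re = 0.2652 (roughness is irrelevant in laminar flow).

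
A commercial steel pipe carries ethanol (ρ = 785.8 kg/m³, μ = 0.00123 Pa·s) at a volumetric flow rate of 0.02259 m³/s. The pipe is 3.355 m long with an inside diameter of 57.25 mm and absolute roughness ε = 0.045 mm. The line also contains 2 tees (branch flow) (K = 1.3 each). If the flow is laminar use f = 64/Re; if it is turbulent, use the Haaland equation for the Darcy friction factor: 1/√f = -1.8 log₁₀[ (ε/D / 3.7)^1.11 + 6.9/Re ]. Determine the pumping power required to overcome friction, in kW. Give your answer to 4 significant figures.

Cross-sectional area A = πD²/4 = π(0.05725)²/4 = 0.002574 m²; mean velocity V = Q/A = 0.02259/0.002574 = 8.776 m/s.
Reynolds number Re = ρVD/μ = 785.8 · 8.776 · 0.05725 / 0.00123 = 3.21e+05.
Re > 4000 → turbulent. Relative roughness ε/D = 4.5e-05/0.05725 = 0.000786. Haaland: 1/√f = -1.8 log₁₀[(0.000786/3.7)^1.11 + 6.9/3.21e+05] = -1.8 log₁₀[8.38e-05 + 2.15e-05] = 7.16, so f = 0.01951.
Total minor-loss coefficient ΣK = 2·1.3 = 2.6.
ΔP = [f·L/D + ΣK]·(ρV²/2) = [0.01951·3.355/0.05725 + 2.6]·(785.8·8.776²/2) = [1.143 + 2.6]·3.026e+04 = 1.133e+05 Pa.
Pumping power P = QΔP = 0.02259·1.133e+05 = 2558.6 W = 2.559 kW.

P ≈ 2.559 kW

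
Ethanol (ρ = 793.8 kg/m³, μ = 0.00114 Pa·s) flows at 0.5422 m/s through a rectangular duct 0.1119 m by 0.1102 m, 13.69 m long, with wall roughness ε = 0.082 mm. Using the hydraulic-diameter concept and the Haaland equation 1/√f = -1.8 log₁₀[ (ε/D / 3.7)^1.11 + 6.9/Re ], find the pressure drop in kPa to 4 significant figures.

ΔP ≈ 0.3398 kPa

Hydraulic diameter D_h = 4A/P = 4·(0.1119·0.1102)/(2·(0.1119+0.1102)) = 0.04933/0.4442 = 0.111 m.
Re = ρVD_h/μ = 793.8·0.5422·0.111/0.00114 = 4.192e+04.
ε/D_h = 8.2e-05/0.111 = 0.000738; Haaland gives 1/√f = -1.8 log₁₀[7.82e-05+0.000165] = 6.507, so f = 0.02362.
ΔP = f(L/D_h)(ρV²/2) = 0.02362·13.69/0.111·116.7 = 339.8 Pa.
ΔP = 0.3398 kPa.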